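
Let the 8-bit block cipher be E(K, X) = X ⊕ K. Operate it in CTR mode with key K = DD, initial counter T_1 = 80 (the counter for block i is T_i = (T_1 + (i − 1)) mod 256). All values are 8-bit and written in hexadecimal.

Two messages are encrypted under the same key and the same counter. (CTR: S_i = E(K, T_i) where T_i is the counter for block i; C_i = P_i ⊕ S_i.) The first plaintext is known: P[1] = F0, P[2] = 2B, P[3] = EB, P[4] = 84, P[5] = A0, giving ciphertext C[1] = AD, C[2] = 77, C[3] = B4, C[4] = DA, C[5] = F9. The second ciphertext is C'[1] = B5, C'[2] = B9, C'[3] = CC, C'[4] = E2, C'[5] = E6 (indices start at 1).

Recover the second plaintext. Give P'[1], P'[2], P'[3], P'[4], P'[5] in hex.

In CTR with a reused counter, both messages share the same keystream S_i, so C_i ⊕ C'_i = P_i ⊕ P'_i and thus P'_i = P_i ⊕ C_i ⊕ C'_i.
P'[1]: F0 ⊕ AD ⊕ B5 = E8.
P'[2]: 2B ⊕ 77 ⊕ B9 = E5.
P'[3]: EB ⊕ B4 ⊕ CC = 93.
P'[4]: 84 ⊕ DA ⊕ E2 = BC.
P'[5]: A0 ⊕ F9 ⊕ E6 = BF.

P'[1] = E8, P'[2] = E5, P'[3] = 93, P'[4] = BC, P'[5] = BF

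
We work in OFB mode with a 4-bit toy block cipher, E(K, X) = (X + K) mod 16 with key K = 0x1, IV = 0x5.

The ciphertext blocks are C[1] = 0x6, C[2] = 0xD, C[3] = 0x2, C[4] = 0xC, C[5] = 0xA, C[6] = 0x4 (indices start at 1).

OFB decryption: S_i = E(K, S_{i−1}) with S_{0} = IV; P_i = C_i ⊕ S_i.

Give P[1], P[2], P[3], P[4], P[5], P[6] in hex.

P[1]: S = E(K, 0x5) = 0x6; 0x6 ⊕ 0x6 = 0x0.
P[2]: S = E(K, 0x6) = 0x7; 0xD ⊕ 0x7 = 0xA.
P[3]: S = E(K, 0x7) = 0x8; 0x2 ⊕ 0x8 = 0xA.
P[4]: S = E(K, 0x8) = 0x9; 0xC ⊕ 0x9 = 0x5.
P[5]: S = E(K, 0x9) = 0xA; 0xA ⊕ 0xA = 0x0.
P[6]: S = E(K, 0xA) = 0xB; 0x4 ⊕ 0xB = 0xF.

P[1] = 0x0, P[2] = 0xA, P[3] = 0xA, P[4] = 0x5, P[5] = 0x0, P[6] = 0xF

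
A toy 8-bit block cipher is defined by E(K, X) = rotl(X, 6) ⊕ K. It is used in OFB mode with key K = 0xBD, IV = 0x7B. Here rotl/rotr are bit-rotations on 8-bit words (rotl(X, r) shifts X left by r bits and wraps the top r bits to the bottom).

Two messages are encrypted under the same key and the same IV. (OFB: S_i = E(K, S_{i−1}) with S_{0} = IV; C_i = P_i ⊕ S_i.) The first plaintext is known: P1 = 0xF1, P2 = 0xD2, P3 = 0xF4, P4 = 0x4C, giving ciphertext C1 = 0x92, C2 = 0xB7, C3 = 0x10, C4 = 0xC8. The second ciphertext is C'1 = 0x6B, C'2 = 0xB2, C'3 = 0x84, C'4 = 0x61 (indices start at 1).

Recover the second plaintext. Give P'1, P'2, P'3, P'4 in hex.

P'1 = 0x08, P'2 = 0xD7, P'3 = 0x60, P'4 = 0xE5

In OFB with a reused IV, both messages share the same keystream S_i, so C_i ⊕ C'_i = P_i ⊕ P'_i and thus P'_i = P_i ⊕ C_i ⊕ C'_i.
P'1: 0xF1 ⊕ 0x92 ⊕ 0x6B = 0x08.
P'2: 0xD2 ⊕ 0xB7 ⊕ 0xB2 = 0xD7.
P'3: 0xF4 ⊕ 0x10 ⊕ 0x84 = 0x60.
P'4: 0x4C ⊕ 0xC8 ⊕ 0x61 = 0xE5.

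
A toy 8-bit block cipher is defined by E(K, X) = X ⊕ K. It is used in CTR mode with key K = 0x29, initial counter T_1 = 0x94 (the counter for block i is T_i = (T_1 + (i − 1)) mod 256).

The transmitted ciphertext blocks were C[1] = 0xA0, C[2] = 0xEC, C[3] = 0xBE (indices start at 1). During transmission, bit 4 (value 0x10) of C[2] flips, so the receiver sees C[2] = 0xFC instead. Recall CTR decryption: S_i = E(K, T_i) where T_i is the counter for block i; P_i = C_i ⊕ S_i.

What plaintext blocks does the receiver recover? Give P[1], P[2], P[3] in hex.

P[1] = 0x1D, P[2] = 0x40, P[3] = 0x01

Only C[2] changed, to 0xFC. In CTR, a change in C_i flips the same bit in P_i only; the keystream is unaffected. Decrypting the received ciphertext:
P[1]: T = 0x94, S = E(K, T) = 0xBD; 0xA0 ⊕ 0xBD = 0x1D.
P[2]: T = 0x95, S = E(K, T) = 0xBC; 0xFC ⊕ 0xBC = 0x40.
P[3]: T = 0x96, S = E(K, T) = 0xBF; 0xBE ⊕ 0xBF = 0x01.
Blocks that differ from the original plaintext: P[2].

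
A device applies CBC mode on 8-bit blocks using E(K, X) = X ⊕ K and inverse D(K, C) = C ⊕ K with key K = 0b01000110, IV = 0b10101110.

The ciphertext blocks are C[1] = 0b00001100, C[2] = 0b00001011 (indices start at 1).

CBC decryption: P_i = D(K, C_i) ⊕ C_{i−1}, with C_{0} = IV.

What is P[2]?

P[2] = 0b01000001

P[2]: D(K, 0b00001011) = 0b01001101; 0b01001101 ⊕ 0b00001100 = 0b01000001.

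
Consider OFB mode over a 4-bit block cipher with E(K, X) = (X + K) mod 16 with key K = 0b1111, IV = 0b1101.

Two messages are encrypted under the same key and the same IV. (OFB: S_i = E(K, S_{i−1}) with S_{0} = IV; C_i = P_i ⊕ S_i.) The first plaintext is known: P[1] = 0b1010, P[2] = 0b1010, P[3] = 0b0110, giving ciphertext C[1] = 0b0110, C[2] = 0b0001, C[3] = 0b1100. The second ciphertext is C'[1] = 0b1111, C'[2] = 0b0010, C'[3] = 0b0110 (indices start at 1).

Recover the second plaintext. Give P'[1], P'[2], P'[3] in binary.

P'[1] = 0b0011, P'[2] = 0b1001, P'[3] = 0b1100

In OFB with a reused IV, both messages share the same keystream S_i, so C_i ⊕ C'_i = P_i ⊕ P'_i and thus P'_i = P_i ⊕ C_i ⊕ C'_i.
P'[1]: 0b1010 ⊕ 0b0110 ⊕ 0b1111 = 0b0011.
P'[2]: 0b1010 ⊕ 0b0001 ⊕ 0b0010 = 0b1001.
P'[3]: 0b0110 ⊕ 0b1100 ⊕ 0b0110 = 0b1100.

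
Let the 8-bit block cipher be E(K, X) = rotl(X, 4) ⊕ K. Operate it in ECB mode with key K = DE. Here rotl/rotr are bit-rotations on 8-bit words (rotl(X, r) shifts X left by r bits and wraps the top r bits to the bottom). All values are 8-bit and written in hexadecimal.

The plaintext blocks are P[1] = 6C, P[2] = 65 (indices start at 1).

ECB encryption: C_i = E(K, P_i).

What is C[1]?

C[1] = 18

C[1]: E(K, 6C) = 18.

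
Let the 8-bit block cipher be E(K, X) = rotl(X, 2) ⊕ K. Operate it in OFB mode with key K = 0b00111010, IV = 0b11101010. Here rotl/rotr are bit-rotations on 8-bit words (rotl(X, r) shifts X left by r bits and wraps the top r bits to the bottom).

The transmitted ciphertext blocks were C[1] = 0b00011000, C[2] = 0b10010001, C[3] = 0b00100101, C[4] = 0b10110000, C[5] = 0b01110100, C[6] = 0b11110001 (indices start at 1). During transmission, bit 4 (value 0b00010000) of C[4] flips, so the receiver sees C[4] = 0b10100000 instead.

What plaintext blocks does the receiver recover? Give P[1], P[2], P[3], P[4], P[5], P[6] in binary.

P[1] = 0b10001001, P[2] = 0b11101101, P[3] = 0b11101110, P[4] = 0b10110101, P[5] = 0b00011010, P[6] = 0b01110010

OFB decryption: S_i = E(K, S_{i−1}) with S_{0} = IV; P_i = C_i ⊕ S_i.
Only C[4] changed, to 0b10100000. In OFB, a change in C_i flips the same bit in P_i only; the keystream is unaffected. Decrypting the received ciphertext:
P[1]: S = E(K, 0b11101010) = 0b10010001; 0b00011000 ⊕ 0b10010001 = 0b10001001.
P[2]: S = E(K, 0b10010001) = 0b01111100; 0b10010001 ⊕ 0b01111100 = 0b11101101.
P[3]: S = E(K, 0b01111100) = 0b11001011; 0b00100101 ⊕ 0b11001011 = 0b11101110.
P[4]: S = E(K, 0b11001011) = 0b00010101; 0b10100000 ⊕ 0b00010101 = 0b10110101.
P[5]: S = E(K, 0b00010101) = 0b01101110; 0b01110100 ⊕ 0b01101110 = 0b00011010.
P[6]: S = E(K, 0b01101110) = 0b10000011; 0b11110001 ⊕ 0b10000011 = 0b01110010.
Blocks that differ from the original plaintext: P[4].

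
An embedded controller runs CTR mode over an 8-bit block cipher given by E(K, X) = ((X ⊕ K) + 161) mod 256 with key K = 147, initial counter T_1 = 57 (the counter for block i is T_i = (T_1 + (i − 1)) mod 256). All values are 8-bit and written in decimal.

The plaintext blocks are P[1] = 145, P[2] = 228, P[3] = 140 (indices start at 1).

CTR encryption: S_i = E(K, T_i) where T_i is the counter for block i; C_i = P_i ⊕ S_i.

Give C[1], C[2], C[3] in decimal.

C[1]: T = 57, S = E(K, T) = 75; 145 ⊕ 75 = 218.
C[2]: T = 58, S = E(K, T) = 74; 228 ⊕ 74 = 174.
C[3]: T = 59, S = E(K, T) = 73; 140 ⊕ 73 = 197.

C[1] = 218, C[2] = 174, C[3] = 197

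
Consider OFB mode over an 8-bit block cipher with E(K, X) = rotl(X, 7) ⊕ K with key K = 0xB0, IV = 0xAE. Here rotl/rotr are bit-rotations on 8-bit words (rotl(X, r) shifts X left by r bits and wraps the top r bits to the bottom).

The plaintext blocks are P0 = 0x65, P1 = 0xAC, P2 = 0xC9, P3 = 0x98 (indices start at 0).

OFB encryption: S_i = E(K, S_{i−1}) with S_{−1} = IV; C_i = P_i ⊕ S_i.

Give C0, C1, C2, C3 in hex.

C0 = 0x82, C1 = 0xEF, C2 = 0xD8, C3 = 0xA0

C0: S = E(K, 0xAE) = 0xE7; 0x65 ⊕ 0xE7 = 0x82.
C1: S = E(K, 0xE7) = 0x43; 0xAC ⊕ 0x43 = 0xEF.
C2: S = E(K, 0x43) = 0x11; 0xC9 ⊕ 0x11 = 0xD8.
C3: S = E(K, 0x11) = 0x38; 0x98 ⊕ 0x38 = 0xA0.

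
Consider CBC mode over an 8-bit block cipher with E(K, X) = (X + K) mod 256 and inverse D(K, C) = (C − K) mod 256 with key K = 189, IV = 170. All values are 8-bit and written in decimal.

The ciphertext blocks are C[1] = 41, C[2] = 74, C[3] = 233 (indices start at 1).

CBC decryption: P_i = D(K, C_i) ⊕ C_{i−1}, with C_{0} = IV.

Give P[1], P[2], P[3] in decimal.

P[1]: D(K, 41) = 108; 108 ⊕ 170 = 198.
P[2]: D(K, 74) = 141; 141 ⊕ 41 = 164.
P[3]: D(K, 233) = 44; 44 ⊕ 74 = 102.

P[1] = 198, P[2] = 164, P[3] = 102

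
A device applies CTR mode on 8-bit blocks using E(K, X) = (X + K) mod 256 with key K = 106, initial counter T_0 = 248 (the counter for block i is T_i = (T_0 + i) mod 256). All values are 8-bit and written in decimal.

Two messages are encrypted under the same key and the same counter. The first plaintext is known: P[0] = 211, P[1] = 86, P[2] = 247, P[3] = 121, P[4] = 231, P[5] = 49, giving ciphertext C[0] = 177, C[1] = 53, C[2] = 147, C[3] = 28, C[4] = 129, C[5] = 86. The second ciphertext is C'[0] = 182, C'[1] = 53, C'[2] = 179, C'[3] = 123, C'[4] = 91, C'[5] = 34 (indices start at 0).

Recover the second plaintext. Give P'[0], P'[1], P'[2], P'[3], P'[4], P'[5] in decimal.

P'[0] = 212, P'[1] = 86, P'[2] = 215, P'[3] = 30, P'[4] = 61, P'[5] = 69

In CTR with a reused counter, both messages share the same keystream S_i, so C_i ⊕ C'_i = P_i ⊕ P'_i and thus P'_i = P_i ⊕ C_i ⊕ C'_i.
P'[0]: 211 ⊕ 177 ⊕ 182 = 212.
P'[1]: 86 ⊕ 53 ⊕ 53 = 86.
P'[2]: 247 ⊕ 147 ⊕ 179 = 215.
P'[3]: 121 ⊕ 28 ⊕ 123 = 30.
P'[4]: 231 ⊕ 129 ⊕ 91 = 61.
P'[5]: 49 ⊕ 86 ⊕ 34 = 69.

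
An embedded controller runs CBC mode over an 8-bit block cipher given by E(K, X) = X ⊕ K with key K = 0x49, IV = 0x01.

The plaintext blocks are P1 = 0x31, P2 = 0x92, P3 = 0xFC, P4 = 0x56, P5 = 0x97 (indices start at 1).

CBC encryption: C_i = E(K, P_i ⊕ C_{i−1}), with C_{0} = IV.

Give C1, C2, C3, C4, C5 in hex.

C1: P1 ⊕ 0x01 = 0x30; E(K, 0x30) = 0x79.
C2: P2 ⊕ 0x79 = 0xEB; E(K, 0xEB) = 0xA2.
C3: P3 ⊕ 0xA2 = 0x5E; E(K, 0x5E) = 0x17.
C4: P4 ⊕ 0x17 = 0x41; E(K, 0x41) = 0x08.
C5: P5 ⊕ 0x08 = 0x9F; E(K, 0x9F) = 0xD6.

C1 = 0x79, C2 = 0xA2, C3 = 0x17, C4 = 0x08, C5 = 0xD6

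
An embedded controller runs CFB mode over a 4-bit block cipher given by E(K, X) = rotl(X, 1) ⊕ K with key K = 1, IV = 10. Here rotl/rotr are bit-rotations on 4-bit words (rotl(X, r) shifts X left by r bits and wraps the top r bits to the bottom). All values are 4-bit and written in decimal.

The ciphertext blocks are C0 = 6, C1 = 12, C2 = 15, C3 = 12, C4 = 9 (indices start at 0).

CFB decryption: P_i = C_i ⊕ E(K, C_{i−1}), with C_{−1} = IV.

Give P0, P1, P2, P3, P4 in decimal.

P0 = 2, P1 = 1, P2 = 7, P3 = 2, P4 = 1

P0: E(K, 10) = 4; 6 ⊕ 4 = 2.
P1: E(K, 6) = 13; 12 ⊕ 13 = 1.
P2: E(K, 12) = 8; 15 ⊕ 8 = 7.
P3: E(K, 15) = 14; 12 ⊕ 14 = 2.
P4: E(K, 12) = 8; 9 ⊕ 8 = 1.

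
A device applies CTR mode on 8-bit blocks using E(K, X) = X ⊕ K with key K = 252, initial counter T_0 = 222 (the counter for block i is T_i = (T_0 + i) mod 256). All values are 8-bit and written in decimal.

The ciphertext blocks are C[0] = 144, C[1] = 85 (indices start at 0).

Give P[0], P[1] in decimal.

P[0] = 178, P[1] = 118

CTR decryption: S_i = E(K, T_i) where T_i is the counter for block i; P_i = C_i ⊕ S_i.
P[0]: T = 222, S = E(K, T) = 34; 144 ⊕ 34 = 178.
P[1]: T = 223, S = E(K, T) = 35; 85 ⊕ 35 = 118.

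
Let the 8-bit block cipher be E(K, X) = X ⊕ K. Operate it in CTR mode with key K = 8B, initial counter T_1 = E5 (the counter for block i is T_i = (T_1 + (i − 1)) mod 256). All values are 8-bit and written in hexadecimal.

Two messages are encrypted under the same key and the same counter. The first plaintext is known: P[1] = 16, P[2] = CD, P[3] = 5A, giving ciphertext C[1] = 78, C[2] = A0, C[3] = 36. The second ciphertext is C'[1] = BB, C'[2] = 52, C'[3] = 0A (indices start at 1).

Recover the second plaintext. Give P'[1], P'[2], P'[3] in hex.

P'[1] = D5, P'[2] = 3F, P'[3] = 66

In CTR with a reused counter, both messages share the same keystream S_i, so C_i ⊕ C'_i = P_i ⊕ P'_i and thus P'_i = P_i ⊕ C_i ⊕ C'_i.
P'[1]: 16 ⊕ 78 ⊕ BB = D5.
P'[2]: CD ⊕ A0 ⊕ 52 = 3F.
P'[3]: 5A ⊕ 36 ⊕ 0A = 66.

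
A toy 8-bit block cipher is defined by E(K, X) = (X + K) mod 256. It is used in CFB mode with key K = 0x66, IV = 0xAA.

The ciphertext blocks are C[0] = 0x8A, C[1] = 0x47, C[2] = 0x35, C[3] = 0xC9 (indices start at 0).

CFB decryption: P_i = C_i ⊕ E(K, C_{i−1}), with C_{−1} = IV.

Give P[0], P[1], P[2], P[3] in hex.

P[0]: E(K, 0xAA) = 0x10; 0x8A ⊕ 0x10 = 0x9A.
P[1]: E(K, 0x8A) = 0xF0; 0x47 ⊕ 0xF0 = 0xB7.
P[2]: E(K, 0x47) = 0xAD; 0x35 ⊕ 0xAD = 0x98.
P[3]: E(K, 0x35) = 0x9B; 0xC9 ⊕ 0x9B = 0x52.

P[0] = 0x9A, P[1] = 0xB7, P[2] = 0x98, P[3] = 0x52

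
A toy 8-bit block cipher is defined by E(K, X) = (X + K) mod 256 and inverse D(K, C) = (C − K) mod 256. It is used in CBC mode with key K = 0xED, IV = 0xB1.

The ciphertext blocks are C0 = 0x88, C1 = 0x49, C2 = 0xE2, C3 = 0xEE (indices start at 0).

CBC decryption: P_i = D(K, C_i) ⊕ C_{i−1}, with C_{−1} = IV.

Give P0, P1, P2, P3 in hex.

P0: D(K, 0x88) = 0x9B; 0x9B ⊕ 0xB1 = 0x2A.
P1: D(K, 0x49) = 0x5C; 0x5C ⊕ 0x88 = 0xD4.
P2: D(K, 0xE2) = 0xF5; 0xF5 ⊕ 0x49 = 0xBC.
P3: D(K, 0xEE) = 0x01; 0x01 ⊕ 0xE2 = 0xE3.

P0 = 0x2A, P1 = 0xD4, P2 = 0xBC, P3 = 0xE3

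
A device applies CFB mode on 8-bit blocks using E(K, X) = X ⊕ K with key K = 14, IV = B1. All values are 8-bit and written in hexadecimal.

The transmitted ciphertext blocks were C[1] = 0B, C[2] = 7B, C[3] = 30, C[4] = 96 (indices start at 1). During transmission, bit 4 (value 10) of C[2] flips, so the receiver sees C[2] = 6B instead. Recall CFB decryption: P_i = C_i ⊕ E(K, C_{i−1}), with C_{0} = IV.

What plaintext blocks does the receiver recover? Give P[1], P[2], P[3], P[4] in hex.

Only C[2] changed, to 6B. In CFB, a change in C_i flips the same bit in P_i and garbles P_{i+1}. Decrypting the received ciphertext:
P[1]: E(K, B1) = A5; 0B ⊕ A5 = AE.
P[2]: E(K, 0B) = 1F; 6B ⊕ 1F = 74.
P[3]: E(K, 6B) = 7F; 30 ⊕ 7F = 4F.
P[4]: E(K, 30) = 24; 96 ⊕ 24 = B2.
Blocks that differ from the original plaintext: P[2], P[3].

P[1] = AE, P[2] = 74, P[3] = 4F, P[4] = B2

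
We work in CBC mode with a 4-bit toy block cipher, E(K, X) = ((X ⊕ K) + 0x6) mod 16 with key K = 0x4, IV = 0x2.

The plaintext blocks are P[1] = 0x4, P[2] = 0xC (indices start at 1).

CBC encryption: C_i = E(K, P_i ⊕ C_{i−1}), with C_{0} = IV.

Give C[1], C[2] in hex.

C[1]: P[1] ⊕ 0x2 = 0x6; E(K, 0x6) = 0x8.
C[2]: P[2] ⊕ 0x8 = 0x4; E(K, 0x4) = 0x6.

C[1] = 0x8, C[2] = 0x6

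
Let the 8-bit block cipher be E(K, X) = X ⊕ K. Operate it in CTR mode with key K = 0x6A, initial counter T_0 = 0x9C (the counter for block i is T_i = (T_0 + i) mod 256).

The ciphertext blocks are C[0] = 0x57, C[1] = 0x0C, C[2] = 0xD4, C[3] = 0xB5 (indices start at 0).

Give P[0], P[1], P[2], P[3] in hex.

P[0] = 0xA1, P[1] = 0xFB, P[2] = 0x20, P[3] = 0x40

CTR decryption: S_i = E(K, T_i) where T_i is the counter for block i; P_i = C_i ⊕ S_i.
P[0]: T = 0x9C, S = E(K, T) = 0xF6; 0x57 ⊕ 0xF6 = 0xA1.
P[1]: T = 0x9D, S = E(K, T) = 0xF7; 0x0C ⊕ 0xF7 = 0xFB.
P[2]: T = 0x9E, S = E(K, T) = 0xF4; 0xD4 ⊕ 0xF4 = 0x20.
P[3]: T = 0x9F, S = E(K, T) = 0xF5; 0xB5 ⊕ 0xF5 = 0x40.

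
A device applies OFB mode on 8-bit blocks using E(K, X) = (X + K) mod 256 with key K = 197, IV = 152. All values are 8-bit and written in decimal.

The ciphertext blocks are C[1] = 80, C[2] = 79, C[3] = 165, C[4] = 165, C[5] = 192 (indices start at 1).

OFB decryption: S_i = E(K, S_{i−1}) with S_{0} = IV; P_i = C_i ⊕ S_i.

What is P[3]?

P[1]: S = E(K, 152) = 93; 80 ⊕ 93 = 13.
P[2]: S = E(K, 93) = 34; 79 ⊕ 34 = 109.
P[3]: S = E(K, 34) = 231; 165 ⊕ 231 = 66.

P[3] = 66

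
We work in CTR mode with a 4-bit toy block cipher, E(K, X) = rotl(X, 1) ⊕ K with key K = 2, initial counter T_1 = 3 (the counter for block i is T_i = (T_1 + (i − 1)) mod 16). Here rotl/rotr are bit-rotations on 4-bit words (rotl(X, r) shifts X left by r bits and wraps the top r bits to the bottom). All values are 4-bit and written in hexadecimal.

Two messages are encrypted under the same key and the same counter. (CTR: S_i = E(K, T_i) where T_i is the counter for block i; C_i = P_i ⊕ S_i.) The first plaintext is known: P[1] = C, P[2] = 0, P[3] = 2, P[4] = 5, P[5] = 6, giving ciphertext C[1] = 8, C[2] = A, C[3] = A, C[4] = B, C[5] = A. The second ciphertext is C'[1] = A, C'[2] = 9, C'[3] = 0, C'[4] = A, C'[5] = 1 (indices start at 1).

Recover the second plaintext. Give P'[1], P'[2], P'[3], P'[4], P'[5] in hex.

In CTR with a reused counter, both messages share the same keystream S_i, so C_i ⊕ C'_i = P_i ⊕ P'_i and thus P'_i = P_i ⊕ C_i ⊕ C'_i.
P'[1]: C ⊕ 8 ⊕ A = E.
P'[2]: 0 ⊕ A ⊕ 9 = 3.
P'[3]: 2 ⊕ A ⊕ 0 = 8.
P'[4]: 5 ⊕ B ⊕ A = 4.
P'[5]: 6 ⊕ A ⊕ 1 = D.

P'[1] = E, P'[2] = 3, P'[3] = 8, P'[4] = 4, P'[5] = D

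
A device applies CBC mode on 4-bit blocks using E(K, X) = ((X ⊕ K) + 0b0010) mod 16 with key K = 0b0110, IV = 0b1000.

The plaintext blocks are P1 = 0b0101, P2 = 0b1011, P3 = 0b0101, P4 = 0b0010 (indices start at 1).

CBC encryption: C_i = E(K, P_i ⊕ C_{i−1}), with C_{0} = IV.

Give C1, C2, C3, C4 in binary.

C1 = 0b1101, C2 = 0b0010, C3 = 0b0011, C4 = 0b1001

C1: P1 ⊕ 0b1000 = 0b1101; E(K, 0b1101) = 0b1101.
C2: P2 ⊕ 0b1101 = 0b0110; E(K, 0b0110) = 0b0010.
C3: P3 ⊕ 0b0010 = 0b0111; E(K, 0b0111) = 0b0011.
C4: P4 ⊕ 0b0011 = 0b0001; E(K, 0b0001) = 0b1001.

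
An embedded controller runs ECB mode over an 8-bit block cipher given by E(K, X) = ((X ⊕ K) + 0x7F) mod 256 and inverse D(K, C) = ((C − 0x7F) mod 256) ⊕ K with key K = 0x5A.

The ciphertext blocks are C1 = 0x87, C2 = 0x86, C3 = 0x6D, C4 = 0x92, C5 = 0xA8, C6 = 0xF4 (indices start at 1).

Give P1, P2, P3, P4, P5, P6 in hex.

P1 = 0x52, P2 = 0x5D, P3 = 0xB4, P4 = 0x49, P5 = 0x73, P6 = 0x2F

ECB decryption: P_i = D(K, C_i).
P1: D(K, 0x87) = 0x52.
P2: D(K, 0x86) = 0x5D.
P3: D(K, 0x6D) = 0xB4.
P4: D(K, 0x92) = 0x49.
P5: D(K, 0xA8) = 0x73.
P6: D(K, 0xF4) = 0x2F.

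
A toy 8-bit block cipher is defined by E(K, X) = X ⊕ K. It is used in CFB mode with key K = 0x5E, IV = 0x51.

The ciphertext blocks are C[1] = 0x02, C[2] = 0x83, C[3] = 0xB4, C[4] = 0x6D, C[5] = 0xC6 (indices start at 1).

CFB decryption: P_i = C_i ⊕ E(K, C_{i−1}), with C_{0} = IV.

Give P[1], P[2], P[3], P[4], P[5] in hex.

P[1] = 0x0D, P[2] = 0xDF, P[3] = 0x69, P[4] = 0x87, P[5] = 0xF5

P[1]: E(K, 0x51) = 0x0F; 0x02 ⊕ 0x0F = 0x0D.
P[2]: E(K, 0x02) = 0x5C; 0x83 ⊕ 0x5C = 0xDF.
P[3]: E(K, 0x83) = 0xDD; 0xB4 ⊕ 0xDD = 0x69.
P[4]: E(K, 0xB4) = 0xEA; 0x6D ⊕ 0xEA = 0x87.
P[5]: E(K, 0x6D) = 0x33; 0xC6 ⊕ 0x33 = 0xF5.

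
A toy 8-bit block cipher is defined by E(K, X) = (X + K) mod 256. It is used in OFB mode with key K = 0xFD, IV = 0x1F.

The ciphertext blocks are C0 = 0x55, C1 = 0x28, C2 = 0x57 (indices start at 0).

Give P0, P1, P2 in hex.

P0 = 0x49, P1 = 0x31, P2 = 0x41

OFB decryption: S_i = E(K, S_{i−1}) with S_{−1} = IV; P_i = C_i ⊕ S_i.
P0: S = E(K, 0x1F) = 0x1C; 0x55 ⊕ 0x1C = 0x49.
P1: S = E(K, 0x1C) = 0x19; 0x28 ⊕ 0x19 = 0x31.
P2: S = E(K, 0x19) = 0x16; 0x57 ⊕ 0x16 = 0x41.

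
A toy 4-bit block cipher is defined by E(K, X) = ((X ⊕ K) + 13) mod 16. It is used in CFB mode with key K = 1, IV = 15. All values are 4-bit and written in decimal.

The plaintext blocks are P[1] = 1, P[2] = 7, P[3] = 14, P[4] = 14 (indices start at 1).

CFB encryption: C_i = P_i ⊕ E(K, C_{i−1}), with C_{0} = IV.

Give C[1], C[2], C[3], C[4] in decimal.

C[1]: E(K, 15) = 11; 1 ⊕ 11 = 10.
C[2]: E(K, 10) = 8; 7 ⊕ 8 = 15.
C[3]: E(K, 15) = 11; 14 ⊕ 11 = 5.
C[4]: E(K, 5) = 1; 14 ⊕ 1 = 15.

C[1] = 10, C[2] = 15, C[3] = 5, C[4] = 15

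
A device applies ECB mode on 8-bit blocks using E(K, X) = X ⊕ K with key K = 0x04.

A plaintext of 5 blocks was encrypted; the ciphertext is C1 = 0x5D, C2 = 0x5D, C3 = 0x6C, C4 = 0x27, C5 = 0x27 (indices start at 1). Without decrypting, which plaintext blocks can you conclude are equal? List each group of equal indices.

P1 = P2; P4 = P5

ECB encrypts each block independently with the same key, so equal ciphertext blocks imply equal plaintext blocks.
C1 = C2 = 0x5D, so P1 = P2.
C4 = C5 = 0x27, so P4 = P5.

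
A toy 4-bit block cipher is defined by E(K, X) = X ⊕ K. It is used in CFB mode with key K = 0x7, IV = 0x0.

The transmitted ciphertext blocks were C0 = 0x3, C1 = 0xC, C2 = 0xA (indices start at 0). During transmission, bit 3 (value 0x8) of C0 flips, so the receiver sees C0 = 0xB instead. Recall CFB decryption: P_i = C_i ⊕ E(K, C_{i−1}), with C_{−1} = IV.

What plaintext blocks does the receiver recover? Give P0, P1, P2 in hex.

Only C0 changed, to 0xB. In CFB, a change in C_i flips the same bit in P_i and garbles P_{i+1}. Decrypting the received ciphertext:
P0: E(K, 0x0) = 0x7; 0xB ⊕ 0x7 = 0xC.
P1: E(K, 0xB) = 0xC; 0xC ⊕ 0xC = 0x0.
P2: E(K, 0xC) = 0xB; 0xA ⊕ 0xB = 0x1.
Blocks that differ from the original plaintext: P0, P1.

P0 = 0xC, P1 = 0x0, P2 = 0x1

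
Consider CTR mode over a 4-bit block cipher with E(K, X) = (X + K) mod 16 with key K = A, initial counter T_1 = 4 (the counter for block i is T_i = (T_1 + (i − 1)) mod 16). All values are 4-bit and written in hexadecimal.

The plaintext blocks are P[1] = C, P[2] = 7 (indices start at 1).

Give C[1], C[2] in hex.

C[1] = 2, C[2] = 8

CTR encryption: S_i = E(K, T_i) where T_i is the counter for block i; C_i = P_i ⊕ S_i.
C[1]: T = 4, S = E(K, T) = E; C ⊕ E = 2.
C[2]: T = 5, S = E(K, T) = F; 7 ⊕ F = 8.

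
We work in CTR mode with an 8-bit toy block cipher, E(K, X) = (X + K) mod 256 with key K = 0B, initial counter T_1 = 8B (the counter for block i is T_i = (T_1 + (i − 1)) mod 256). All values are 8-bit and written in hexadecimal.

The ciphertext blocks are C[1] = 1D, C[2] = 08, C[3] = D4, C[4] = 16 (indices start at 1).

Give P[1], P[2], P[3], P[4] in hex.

CTR decryption: S_i = E(K, T_i) where T_i is the counter for block i; P_i = C_i ⊕ S_i.
P[1]: T = 8B, S = E(K, T) = 96; 1D ⊕ 96 = 8B.
P[2]: T = 8C, S = E(K, T) = 97; 08 ⊕ 97 = 9F.
P[3]: T = 8D, S = E(K, T) = 98; D4 ⊕ 98 = 4C.
P[4]: T = 8E, S = E(K, T) = 99; 16 ⊕ 99 = 8F.

P[1] = 8B, P[2] = 9F, P[3] = 4C, P[4] = 8F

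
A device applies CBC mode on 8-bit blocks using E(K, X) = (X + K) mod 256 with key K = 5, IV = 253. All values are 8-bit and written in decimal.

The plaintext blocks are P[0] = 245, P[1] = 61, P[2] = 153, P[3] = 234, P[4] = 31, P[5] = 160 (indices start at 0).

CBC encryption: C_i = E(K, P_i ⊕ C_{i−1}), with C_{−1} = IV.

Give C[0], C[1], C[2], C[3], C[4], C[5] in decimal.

C[0]: P[0] ⊕ 253 = 8; E(K, 8) = 13.
C[1]: P[1] ⊕ 13 = 48; E(K, 48) = 53.
C[2]: P[2] ⊕ 53 = 172; E(K, 172) = 177.
C[3]: P[3] ⊕ 177 = 91; E(K, 91) = 96.
C[4]: P[4] ⊕ 96 = 127; E(K, 127) = 132.
C[5]: P[5] ⊕ 132 = 36; E(K, 36) = 41.

C[0] = 13, C[1] = 53, C[2] = 177, C[3] = 96, C[4] = 132, C[5] = 41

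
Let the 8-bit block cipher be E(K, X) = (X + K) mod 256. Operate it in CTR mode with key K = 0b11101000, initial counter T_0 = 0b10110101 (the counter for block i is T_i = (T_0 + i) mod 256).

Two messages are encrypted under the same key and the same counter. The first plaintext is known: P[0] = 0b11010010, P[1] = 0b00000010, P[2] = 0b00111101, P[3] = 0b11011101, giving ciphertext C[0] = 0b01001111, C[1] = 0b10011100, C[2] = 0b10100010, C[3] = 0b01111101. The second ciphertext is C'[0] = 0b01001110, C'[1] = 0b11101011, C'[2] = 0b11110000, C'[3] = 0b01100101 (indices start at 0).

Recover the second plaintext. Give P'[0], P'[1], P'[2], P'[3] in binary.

P'[0] = 0b11010011, P'[1] = 0b01110101, P'[2] = 0b01101111, P'[3] = 0b11000101

In CTR with a reused counter, both messages share the same keystream S_i, so C_i ⊕ C'_i = P_i ⊕ P'_i and thus P'_i = P_i ⊕ C_i ⊕ C'_i.
P'[0]: 0b11010010 ⊕ 0b01001111 ⊕ 0b01001110 = 0b11010011.
P'[1]: 0b00000010 ⊕ 0b10011100 ⊕ 0b11101011 = 0b01110101.
P'[2]: 0b00111101 ⊕ 0b10100010 ⊕ 0b11110000 = 0b01101111.
P'[3]: 0b11011101 ⊕ 0b01111101 ⊕ 0b01100101 = 0b11000101.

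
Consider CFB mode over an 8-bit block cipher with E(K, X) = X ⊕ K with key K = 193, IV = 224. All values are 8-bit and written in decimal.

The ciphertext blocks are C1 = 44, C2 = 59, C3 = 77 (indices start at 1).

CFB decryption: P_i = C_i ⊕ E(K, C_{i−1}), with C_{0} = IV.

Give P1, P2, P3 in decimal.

P1: E(K, 224) = 33; 44 ⊕ 33 = 13.
P2: E(K, 44) = 237; 59 ⊕ 237 = 214.
P3: E(K, 59) = 250; 77 ⊕ 250 = 183.

P1 = 13, P2 = 214, P3 = 183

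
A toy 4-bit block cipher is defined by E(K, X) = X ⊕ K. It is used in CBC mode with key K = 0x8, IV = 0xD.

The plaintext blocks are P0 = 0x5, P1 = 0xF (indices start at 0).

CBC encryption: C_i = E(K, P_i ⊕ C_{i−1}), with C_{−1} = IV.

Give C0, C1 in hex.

C0: P0 ⊕ 0xD = 0x8; E(K, 0x8) = 0x0.
C1: P1 ⊕ 0x0 = 0xF; E(K, 0xF) = 0x7.

C0 = 0x0, C1 = 0x7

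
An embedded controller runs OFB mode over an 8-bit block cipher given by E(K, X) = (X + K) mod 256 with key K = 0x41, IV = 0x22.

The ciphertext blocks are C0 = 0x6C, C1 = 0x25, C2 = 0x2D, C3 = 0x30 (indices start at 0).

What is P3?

OFB decryption: S_i = E(K, S_{i−1}) with S_{−1} = IV; P_i = C_i ⊕ S_i.
P0: S = E(K, 0x22) = 0x63; 0x6C ⊕ 0x63 = 0x0F.
P1: S = E(K, 0x63) = 0xA4; 0x25 ⊕ 0xA4 = 0x81.
P2: S = E(K, 0xA4) = 0xE5; 0x2D ⊕ 0xE5 = 0xC8.
P3: S = E(K, 0xE5) = 0x26; 0x30 ⊕ 0x26 = 0x16.

P3 = 0x16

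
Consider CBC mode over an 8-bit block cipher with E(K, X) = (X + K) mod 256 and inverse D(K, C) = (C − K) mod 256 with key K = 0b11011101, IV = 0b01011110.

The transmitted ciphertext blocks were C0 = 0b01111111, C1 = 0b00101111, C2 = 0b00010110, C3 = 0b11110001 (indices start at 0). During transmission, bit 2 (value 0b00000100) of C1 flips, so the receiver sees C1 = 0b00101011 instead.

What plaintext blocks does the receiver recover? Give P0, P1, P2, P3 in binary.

CBC decryption: P_i = D(K, C_i) ⊕ C_{i−1}, with C_{−1} = IV.
Only C1 changed, to 0b00101011. In CBC, a change in C_i garbles P_i and flips the same bit in P_{i+1}. Decrypting the received ciphertext:
P0: D(K, 0b01111111) = 0b10100010; 0b10100010 ⊕ 0b01011110 = 0b11111100.
P1: D(K, 0b00101011) = 0b01001110; 0b01001110 ⊕ 0b01111111 = 0b00110001.
P2: D(K, 0b00010110) = 0b00111001; 0b00111001 ⊕ 0b00101011 = 0b00010010.
P3: D(K, 0b11110001) = 0b00010100; 0b00010100 ⊕ 0b00010110 = 0b00000010.
Blocks that differ from the original plaintext: P1, P2.

P0 = 0b11111100, P1 = 0b00110001, P2 = 0b00010010, P3 = 0b00000010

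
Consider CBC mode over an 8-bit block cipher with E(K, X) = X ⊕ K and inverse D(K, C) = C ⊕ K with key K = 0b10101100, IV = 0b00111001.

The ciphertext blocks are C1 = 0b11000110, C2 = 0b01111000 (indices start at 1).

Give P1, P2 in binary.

CBC decryption: P_i = D(K, C_i) ⊕ C_{i−1}, with C_{0} = IV.
P1: D(K, 0b11000110) = 0b01101010; 0b01101010 ⊕ 0b00111001 = 0b01010011.
P2: D(K, 0b01111000) = 0b11010100; 0b11010100 ⊕ 0b11000110 = 0b00010010.

P1 = 0b01010011, P2 = 0b00010010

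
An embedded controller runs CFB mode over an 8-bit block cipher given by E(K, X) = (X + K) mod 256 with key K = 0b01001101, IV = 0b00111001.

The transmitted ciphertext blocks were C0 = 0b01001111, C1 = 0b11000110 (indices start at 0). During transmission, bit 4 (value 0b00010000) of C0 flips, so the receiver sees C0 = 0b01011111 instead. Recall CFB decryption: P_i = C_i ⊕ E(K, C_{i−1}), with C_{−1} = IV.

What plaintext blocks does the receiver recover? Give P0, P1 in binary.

P0 = 0b11011001, P1 = 0b01101010

Only C0 changed, to 0b01011111. In CFB, a change in C_i flips the same bit in P_i and garbles P_{i+1}. Decrypting the received ciphertext:
P0: E(K, 0b00111001) = 0b10000110; 0b01011111 ⊕ 0b10000110 = 0b11011001.
P1: E(K, 0b01011111) = 0b10101100; 0b11000110 ⊕ 0b10101100 = 0b01101010.
Blocks that differ from the original plaintext: P0, P1.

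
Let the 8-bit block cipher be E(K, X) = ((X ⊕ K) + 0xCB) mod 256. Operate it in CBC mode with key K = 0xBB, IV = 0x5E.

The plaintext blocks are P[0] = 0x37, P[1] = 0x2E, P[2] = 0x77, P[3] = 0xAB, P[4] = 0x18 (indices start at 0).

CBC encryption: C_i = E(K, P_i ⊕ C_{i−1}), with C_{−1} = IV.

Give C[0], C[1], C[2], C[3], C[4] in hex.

C[0] = 0x9D, C[1] = 0xD3, C[2] = 0xEA, C[3] = 0xC5, C[4] = 0x31

C[0]: P[0] ⊕ 0x5E = 0x69; E(K, 0x69) = 0x9D.
C[1]: P[1] ⊕ 0x9D = 0xB3; E(K, 0xB3) = 0xD3.
C[2]: P[2] ⊕ 0xD3 = 0xA4; E(K, 0xA4) = 0xEA.
C[3]: P[3] ⊕ 0xEA = 0x41; E(K, 0x41) = 0xC5.
C[4]: P[4] ⊕ 0xC5 = 0xDD; E(K, 0xDD) = 0x31.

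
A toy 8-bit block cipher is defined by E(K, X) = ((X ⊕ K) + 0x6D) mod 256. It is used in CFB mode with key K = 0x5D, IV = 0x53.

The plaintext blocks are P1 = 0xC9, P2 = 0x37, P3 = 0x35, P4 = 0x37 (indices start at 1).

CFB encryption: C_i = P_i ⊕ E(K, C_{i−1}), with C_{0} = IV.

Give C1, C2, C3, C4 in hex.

C1: E(K, 0x53) = 0x7B; 0xC9 ⊕ 0x7B = 0xB2.
C2: E(K, 0xB2) = 0x5C; 0x37 ⊕ 0x5C = 0x6B.
C3: E(K, 0x6B) = 0xA3; 0x35 ⊕ 0xA3 = 0x96.
C4: E(K, 0x96) = 0x38; 0x37 ⊕ 0x38 = 0x0F.

C1 = 0xB2, C2 = 0x6B, C3 = 0x96, C4 = 0x0F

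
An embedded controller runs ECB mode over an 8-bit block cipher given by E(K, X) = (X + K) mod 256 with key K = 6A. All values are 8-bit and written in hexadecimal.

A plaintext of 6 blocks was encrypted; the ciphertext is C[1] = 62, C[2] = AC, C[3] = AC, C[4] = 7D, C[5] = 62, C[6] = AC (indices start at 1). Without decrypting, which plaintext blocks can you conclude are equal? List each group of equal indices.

P[1] = P[5]; P[2] = P[3] = P[6]

ECB encrypts each block independently with the same key, so equal ciphertext blocks imply equal plaintext blocks.
C[1] = C[5] = 62, so P[1] = P[5].
C[2] = C[3] = C[6] = AC, so P[2] = P[3] = P[6].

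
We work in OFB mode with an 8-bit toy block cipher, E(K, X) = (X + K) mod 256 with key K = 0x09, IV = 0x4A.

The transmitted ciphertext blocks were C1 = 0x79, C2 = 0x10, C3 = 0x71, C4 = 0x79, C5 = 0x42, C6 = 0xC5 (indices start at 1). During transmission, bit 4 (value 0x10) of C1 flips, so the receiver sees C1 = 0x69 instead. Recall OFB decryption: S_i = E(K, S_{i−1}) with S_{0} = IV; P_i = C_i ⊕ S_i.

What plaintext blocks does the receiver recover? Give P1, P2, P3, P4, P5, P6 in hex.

P1 = 0x3A, P2 = 0x4C, P3 = 0x14, P4 = 0x17, P5 = 0x35, P6 = 0x45

Only C1 changed, to 0x69. In OFB, a change in C_i flips the same bit in P_i only; the keystream is unaffected. Decrypting the received ciphertext:
P1: S = E(K, 0x4A) = 0x53; 0x69 ⊕ 0x53 = 0x3A.
P2: S = E(K, 0x53) = 0x5C; 0x10 ⊕ 0x5C = 0x4C.
P3: S = E(K, 0x5C) = 0x65; 0x71 ⊕ 0x65 = 0x14.
P4: S = E(K, 0x65) = 0x6E; 0x79 ⊕ 0x6E = 0x17.
P5: S = E(K, 0x6E) = 0x77; 0x42 ⊕ 0x77 = 0x35.
P6: S = E(K, 0x77) = 0x80; 0xC5 ⊕ 0x80 = 0x45.
Blocks that differ from the original plaintext: P1.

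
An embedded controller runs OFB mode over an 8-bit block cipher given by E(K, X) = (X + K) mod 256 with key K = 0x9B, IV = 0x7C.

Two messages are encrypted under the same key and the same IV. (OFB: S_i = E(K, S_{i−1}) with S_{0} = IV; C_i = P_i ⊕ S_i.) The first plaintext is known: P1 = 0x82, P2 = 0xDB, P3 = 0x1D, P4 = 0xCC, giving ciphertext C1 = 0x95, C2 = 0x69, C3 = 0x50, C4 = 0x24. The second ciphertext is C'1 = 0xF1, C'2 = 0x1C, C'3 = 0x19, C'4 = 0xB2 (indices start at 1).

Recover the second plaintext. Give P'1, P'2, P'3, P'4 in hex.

P'1 = 0xE6, P'2 = 0xAE, P'3 = 0x54, P'4 = 0x5A

In OFB with a reused IV, both messages share the same keystream S_i, so C_i ⊕ C'_i = P_i ⊕ P'_i and thus P'_i = P_i ⊕ C_i ⊕ C'_i.
P'1: 0x82 ⊕ 0x95 ⊕ 0xF1 = 0xE6.
P'2: 0xDB ⊕ 0x69 ⊕ 0x1C = 0xAE.
P'3: 0x1D ⊕ 0x50 ⊕ 0x19 = 0x54.
P'4: 0xCC ⊕ 0x24 ⊕ 0xB2 = 0x5A.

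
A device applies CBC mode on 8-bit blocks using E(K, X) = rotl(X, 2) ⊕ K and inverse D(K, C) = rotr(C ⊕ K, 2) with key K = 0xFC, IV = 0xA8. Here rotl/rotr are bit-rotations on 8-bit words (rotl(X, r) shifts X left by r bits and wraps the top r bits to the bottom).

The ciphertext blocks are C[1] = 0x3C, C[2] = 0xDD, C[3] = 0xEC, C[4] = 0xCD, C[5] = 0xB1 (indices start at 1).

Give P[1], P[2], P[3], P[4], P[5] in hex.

CBC decryption: P_i = D(K, C_i) ⊕ C_{i−1}, with C_{0} = IV.
P[1]: D(K, 0x3C) = 0x30; 0x30 ⊕ 0xA8 = 0x98.
P[2]: D(K, 0xDD) = 0x48; 0x48 ⊕ 0x3C = 0x74.
P[3]: D(K, 0xEC) = 0x04; 0x04 ⊕ 0xDD = 0xD9.
P[4]: D(K, 0xCD) = 0x4C; 0x4C ⊕ 0xEC = 0xA0.
P[5]: D(K, 0xB1) = 0x53; 0x53 ⊕ 0xCD = 0x9E.

P[1] = 0x98, P[2] = 0x74, P[3] = 0xD9, P[4] = 0xA0, P[5] = 0x9E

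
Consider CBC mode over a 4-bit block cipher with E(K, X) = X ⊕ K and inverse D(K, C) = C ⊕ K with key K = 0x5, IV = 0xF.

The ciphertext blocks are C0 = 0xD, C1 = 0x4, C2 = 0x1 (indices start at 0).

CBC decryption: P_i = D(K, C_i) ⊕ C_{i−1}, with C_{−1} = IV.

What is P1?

P1: D(K, 0x4) = 0x1; 0x1 ⊕ 0xD = 0xC.

P1 = 0xC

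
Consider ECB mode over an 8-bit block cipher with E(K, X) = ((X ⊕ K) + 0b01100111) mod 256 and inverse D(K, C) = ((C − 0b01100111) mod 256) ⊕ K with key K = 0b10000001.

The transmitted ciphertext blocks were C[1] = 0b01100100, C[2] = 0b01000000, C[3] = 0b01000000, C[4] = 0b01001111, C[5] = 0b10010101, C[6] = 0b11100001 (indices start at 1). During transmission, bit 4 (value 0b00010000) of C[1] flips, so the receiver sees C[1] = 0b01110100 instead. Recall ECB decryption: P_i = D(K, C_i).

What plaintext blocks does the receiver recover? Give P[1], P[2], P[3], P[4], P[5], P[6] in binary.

P[1] = 0b10001100, P[2] = 0b01011000, P[3] = 0b01011000, P[4] = 0b01101001, P[5] = 0b10101111, P[6] = 0b11111011

Only C[1] changed, to 0b01110100. In ECB, a change in C_i affects only P_i. Decrypting the received ciphertext:
P[1]: D(K, 0b01110100) = 0b10001100.
P[2]: D(K, 0b01000000) = 0b01011000.
P[3]: D(K, 0b01000000) = 0b01011000.
P[4]: D(K, 0b01001111) = 0b01101001.
P[5]: D(K, 0b10010101) = 0b10101111.
P[6]: D(K, 0b11100001) = 0b11111011.
Blocks that differ from the original plaintext: P[1].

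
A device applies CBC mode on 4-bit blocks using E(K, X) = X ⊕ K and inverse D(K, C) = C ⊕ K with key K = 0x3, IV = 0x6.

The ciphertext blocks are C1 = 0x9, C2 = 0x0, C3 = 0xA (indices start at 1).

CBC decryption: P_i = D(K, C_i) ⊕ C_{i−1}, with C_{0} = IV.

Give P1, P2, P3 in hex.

P1 = 0xC, P2 = 0xA, P3 = 0x9

P1: D(K, 0x9) = 0xA; 0xA ⊕ 0x6 = 0xC.
P2: D(K, 0x0) = 0x3; 0x3 ⊕ 0x9 = 0xA.
P3: D(K, 0xA) = 0x9; 0x9 ⊕ 0x0 = 0x9.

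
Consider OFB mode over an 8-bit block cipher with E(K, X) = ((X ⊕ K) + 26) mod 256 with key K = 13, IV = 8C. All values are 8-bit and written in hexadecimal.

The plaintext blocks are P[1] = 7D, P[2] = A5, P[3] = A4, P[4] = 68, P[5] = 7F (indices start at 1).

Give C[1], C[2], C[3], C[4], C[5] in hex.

OFB encryption: S_i = E(K, S_{i−1}) with S_{0} = IV; C_i = P_i ⊕ S_i.
C[1]: S = E(K, 8C) = C5; 7D ⊕ C5 = B8.
C[2]: S = E(K, C5) = FC; A5 ⊕ FC = 59.
C[3]: S = E(K, FC) = 15; A4 ⊕ 15 = B1.
C[4]: S = E(K, 15) = 2C; 68 ⊕ 2C = 44.
C[5]: S = E(K, 2C) = 65; 7F ⊕ 65 = 1A.

C[1] = B8, C[2] = 59, C[3] = B1, C[4] = 44, C[5] = 1A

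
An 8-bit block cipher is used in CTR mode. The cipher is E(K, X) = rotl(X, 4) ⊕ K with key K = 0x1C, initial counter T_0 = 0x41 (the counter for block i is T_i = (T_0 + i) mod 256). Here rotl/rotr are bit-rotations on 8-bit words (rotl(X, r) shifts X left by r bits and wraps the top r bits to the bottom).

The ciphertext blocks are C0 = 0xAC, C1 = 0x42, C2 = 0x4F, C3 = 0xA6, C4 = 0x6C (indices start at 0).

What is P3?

CTR decryption: S_i = E(K, T_i) where T_i is the counter for block i; P_i = C_i ⊕ S_i.
P3: T = 0x44, S = E(K, T) = 0x58; 0xA6 ⊕ 0x58 = 0xFE.

P3 = 0xFE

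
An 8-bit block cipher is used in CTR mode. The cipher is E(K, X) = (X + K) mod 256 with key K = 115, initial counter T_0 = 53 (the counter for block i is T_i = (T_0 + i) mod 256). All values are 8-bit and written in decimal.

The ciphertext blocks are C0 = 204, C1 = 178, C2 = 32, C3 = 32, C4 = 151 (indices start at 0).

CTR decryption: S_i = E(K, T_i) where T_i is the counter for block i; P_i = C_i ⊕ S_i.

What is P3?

P3 = 139

P3: T = 56, S = E(K, T) = 171; 32 ⊕ 171 = 139.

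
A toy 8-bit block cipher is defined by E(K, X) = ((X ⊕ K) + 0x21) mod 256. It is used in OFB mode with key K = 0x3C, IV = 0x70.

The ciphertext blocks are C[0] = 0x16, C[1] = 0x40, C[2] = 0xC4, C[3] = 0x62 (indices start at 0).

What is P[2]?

P[2] = 0xAB

OFB decryption: S_i = E(K, S_{i−1}) with S_{−1} = IV; P_i = C_i ⊕ S_i.
P[0]: S = E(K, 0x70) = 0x6D; 0x16 ⊕ 0x6D = 0x7B.
P[1]: S = E(K, 0x6D) = 0x72; 0x40 ⊕ 0x72 = 0x32.
P[2]: S = E(K, 0x72) = 0x6F; 0xC4 ⊕ 0x6F = 0xAB.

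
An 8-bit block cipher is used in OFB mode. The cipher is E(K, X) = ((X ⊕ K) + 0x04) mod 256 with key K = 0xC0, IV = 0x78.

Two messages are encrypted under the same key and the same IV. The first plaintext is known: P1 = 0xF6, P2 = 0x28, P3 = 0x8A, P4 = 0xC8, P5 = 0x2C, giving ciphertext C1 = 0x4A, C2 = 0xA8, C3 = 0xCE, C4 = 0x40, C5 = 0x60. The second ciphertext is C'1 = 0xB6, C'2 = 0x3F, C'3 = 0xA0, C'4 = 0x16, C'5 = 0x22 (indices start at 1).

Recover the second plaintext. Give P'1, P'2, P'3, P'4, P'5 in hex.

P'1 = 0x0A, P'2 = 0xBF, P'3 = 0xE4, P'4 = 0x9E, P'5 = 0x6E

In OFB with a reused IV, both messages share the same keystream S_i, so C_i ⊕ C'_i = P_i ⊕ P'_i and thus P'_i = P_i ⊕ C_i ⊕ C'_i.
P'1: 0xF6 ⊕ 0x4A ⊕ 0xB6 = 0x0A.
P'2: 0x28 ⊕ 0xA8 ⊕ 0x3F = 0xBF.
P'3: 0x8A ⊕ 0xCE ⊕ 0xA0 = 0xE4.
P'4: 0xC8 ⊕ 0x40 ⊕ 0x16 = 0x9E.
P'5: 0x2C ⊕ 0x60 ⊕ 0x22 = 0x6E.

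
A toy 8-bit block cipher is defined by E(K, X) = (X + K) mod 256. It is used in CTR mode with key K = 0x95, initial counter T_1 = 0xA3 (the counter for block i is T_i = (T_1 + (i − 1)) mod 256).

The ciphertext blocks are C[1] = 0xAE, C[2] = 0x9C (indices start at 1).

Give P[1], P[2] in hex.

P[1] = 0x96, P[2] = 0xA5

CTR decryption: S_i = E(K, T_i) where T_i is the counter for block i; P_i = C_i ⊕ S_i.
P[1]: T = 0xA3, S = E(K, T) = 0x38; 0xAE ⊕ 0x38 = 0x96.
P[2]: T = 0xA4, S = E(K, T) = 0x39; 0x9C ⊕ 0x39 = 0xA5.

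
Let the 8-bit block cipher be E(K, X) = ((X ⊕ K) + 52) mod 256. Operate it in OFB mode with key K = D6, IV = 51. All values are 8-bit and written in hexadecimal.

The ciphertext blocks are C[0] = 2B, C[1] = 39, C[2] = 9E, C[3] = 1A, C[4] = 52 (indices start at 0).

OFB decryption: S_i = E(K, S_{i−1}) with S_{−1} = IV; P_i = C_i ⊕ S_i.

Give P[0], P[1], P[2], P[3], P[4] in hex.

P[0]: S = E(K, 51) = D9; 2B ⊕ D9 = F2.
P[1]: S = E(K, D9) = 61; 39 ⊕ 61 = 58.
P[2]: S = E(K, 61) = 09; 9E ⊕ 09 = 97.
P[3]: S = E(K, 09) = 31; 1A ⊕ 31 = 2B.
P[4]: S = E(K, 31) = 39; 52 ⊕ 39 = 6B.

P[0] = F2, P[1] = 58, P[2] = 97, P[3] = 2B, P[4] = 6B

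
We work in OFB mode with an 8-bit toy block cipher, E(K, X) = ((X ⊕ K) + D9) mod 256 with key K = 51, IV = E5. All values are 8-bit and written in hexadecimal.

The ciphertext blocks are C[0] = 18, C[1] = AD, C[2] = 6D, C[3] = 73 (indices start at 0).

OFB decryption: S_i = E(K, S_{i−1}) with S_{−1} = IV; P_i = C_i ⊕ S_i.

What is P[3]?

P[0]: S = E(K, E5) = 8D; 18 ⊕ 8D = 95.
P[1]: S = E(K, 8D) = B5; AD ⊕ B5 = 18.
P[2]: S = E(K, B5) = BD; 6D ⊕ BD = D0.
P[3]: S = E(K, BD) = C5; 73 ⊕ C5 = B6.

P[3] = B6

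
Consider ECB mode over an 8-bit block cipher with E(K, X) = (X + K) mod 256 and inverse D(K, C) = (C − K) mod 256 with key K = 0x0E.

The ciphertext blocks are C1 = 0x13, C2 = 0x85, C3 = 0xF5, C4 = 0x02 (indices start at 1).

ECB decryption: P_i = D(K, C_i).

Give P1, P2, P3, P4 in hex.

P1: D(K, 0x13) = 0x05.
P2: D(K, 0x85) = 0x77.
P3: D(K, 0xF5) = 0xE7.
P4: D(K, 0x02) = 0xF4.

P1 = 0x05, P2 = 0x77, P3 = 0xE7, P4 = 0xF4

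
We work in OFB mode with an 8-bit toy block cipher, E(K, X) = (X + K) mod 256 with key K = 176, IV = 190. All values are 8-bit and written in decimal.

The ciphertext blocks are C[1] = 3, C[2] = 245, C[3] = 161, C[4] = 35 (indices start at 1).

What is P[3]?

P[3] = 111

OFB decryption: S_i = E(K, S_{i−1}) with S_{0} = IV; P_i = C_i ⊕ S_i.
P[1]: S = E(K, 190) = 110; 3 ⊕ 110 = 109.
P[2]: S = E(K, 110) = 30; 245 ⊕ 30 = 235.
P[3]: S = E(K, 30) = 206; 161 ⊕ 206 = 111.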